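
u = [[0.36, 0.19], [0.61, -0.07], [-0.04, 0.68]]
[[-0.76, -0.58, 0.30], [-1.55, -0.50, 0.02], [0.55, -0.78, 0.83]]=u @[[-2.46, -0.96, 0.18], [0.66, -1.21, 1.23]]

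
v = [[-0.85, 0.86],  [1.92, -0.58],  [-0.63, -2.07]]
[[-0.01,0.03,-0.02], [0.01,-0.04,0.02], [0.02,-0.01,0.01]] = v @ [[0.00, -0.02, 0.01], [-0.01, 0.01, -0.01]]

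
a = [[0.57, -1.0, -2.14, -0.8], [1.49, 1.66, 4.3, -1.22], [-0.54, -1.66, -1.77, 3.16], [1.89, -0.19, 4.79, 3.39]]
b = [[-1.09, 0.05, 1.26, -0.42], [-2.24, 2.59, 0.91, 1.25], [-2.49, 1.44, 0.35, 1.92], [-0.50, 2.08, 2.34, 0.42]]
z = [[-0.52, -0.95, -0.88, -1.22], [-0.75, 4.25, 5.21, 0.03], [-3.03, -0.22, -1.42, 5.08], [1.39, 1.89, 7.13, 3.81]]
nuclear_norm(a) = 14.21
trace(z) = 6.12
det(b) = 9.95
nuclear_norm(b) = 9.88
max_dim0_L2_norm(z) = 8.99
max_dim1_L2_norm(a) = 6.17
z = b + a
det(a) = -3.75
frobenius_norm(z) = 12.53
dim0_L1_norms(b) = [6.32, 6.16, 4.86, 4.01]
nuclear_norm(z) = 20.66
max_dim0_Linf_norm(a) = 4.79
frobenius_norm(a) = 9.26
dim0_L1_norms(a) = [4.49, 4.51, 13.0, 8.57]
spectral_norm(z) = 10.33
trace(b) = 2.27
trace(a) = 3.85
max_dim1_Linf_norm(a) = 4.79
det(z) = 174.87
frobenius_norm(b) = 6.28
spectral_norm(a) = 7.59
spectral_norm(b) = 5.63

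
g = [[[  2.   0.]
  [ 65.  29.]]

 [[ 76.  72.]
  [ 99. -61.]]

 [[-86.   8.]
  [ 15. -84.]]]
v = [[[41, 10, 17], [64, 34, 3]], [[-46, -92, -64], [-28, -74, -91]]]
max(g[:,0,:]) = 76.0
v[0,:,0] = [41, 64]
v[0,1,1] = 34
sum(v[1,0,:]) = -202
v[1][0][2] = -64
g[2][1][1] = -84.0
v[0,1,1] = 34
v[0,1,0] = 64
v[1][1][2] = -91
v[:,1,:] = [[64, 34, 3], [-28, -74, -91]]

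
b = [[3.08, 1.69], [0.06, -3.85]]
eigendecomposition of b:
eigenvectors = [[1.00, -0.24], [0.01, 0.97]]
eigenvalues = [3.09, -3.86]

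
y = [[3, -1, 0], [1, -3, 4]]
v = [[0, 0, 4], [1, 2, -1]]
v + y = [[3, -1, 4], [2, -1, 3]]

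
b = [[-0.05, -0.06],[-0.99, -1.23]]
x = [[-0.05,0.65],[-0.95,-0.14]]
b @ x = [[0.06, -0.02], [1.22, -0.47]]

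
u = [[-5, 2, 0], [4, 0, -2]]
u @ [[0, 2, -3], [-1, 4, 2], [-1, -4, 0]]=[[-2, -2, 19], [2, 16, -12]]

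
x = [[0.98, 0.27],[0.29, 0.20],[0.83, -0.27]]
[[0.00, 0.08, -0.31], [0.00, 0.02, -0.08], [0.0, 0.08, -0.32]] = x @[[-0.00, 0.09, -0.35], [0.00, -0.03, 0.11]]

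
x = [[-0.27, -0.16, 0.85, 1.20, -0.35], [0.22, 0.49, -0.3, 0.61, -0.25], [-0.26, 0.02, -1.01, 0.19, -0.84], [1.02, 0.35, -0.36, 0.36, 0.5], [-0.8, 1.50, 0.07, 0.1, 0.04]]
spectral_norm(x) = 1.79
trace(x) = -0.39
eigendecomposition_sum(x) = [[-0.42+0.09j, 0.14-0.21j, (0.32+0.6j), (0.23+0.03j), -0.15+0.29j], [(-0.09-0.12j), (0.08+0.01j), -0.14+0.18j, 0.02+0.08j, (-0.11-0.01j)], [-0.22-0.45j, 0.27+0.10j, -0.58+0.53j, 0.03+0.27j, (-0.37-0.09j)], [(0.33-0j), (-0.14+0.13j), (-0.15-0.5j), -0.17-0.06j, 0.16-0.20j], [-0.24+0.09j, (0.07-0.13j), (0.23+0.32j), (0.14+0j), -0.07+0.18j]] + [[-0.42-0.09j, 0.14+0.21j, (0.32-0.6j), 0.23-0.03j, (-0.15-0.29j)],[(-0.09+0.12j), 0.08-0.01j, -0.14-0.18j, (0.02-0.08j), (-0.11+0.01j)],[(-0.22+0.45j), (0.27-0.1j), (-0.58-0.53j), 0.03-0.27j, (-0.37+0.09j)],[0.33+0.00j, (-0.14-0.13j), (-0.15+0.5j), -0.17+0.06j, 0.16+0.20j],[(-0.24-0.09j), 0.07+0.13j, (0.23-0.32j), 0.14-0.00j, (-0.07-0.18j)]] + [[0.24-0.00j, (0.18+0j), 0.00-0.00j, 0.39-0.00j, (0.04+0j)], [0.35-0.00j, 0.27+0.00j, (0.01-0j), (0.57-0j), (0.07+0j)], [(-0.08+0j), (-0.06-0j), -0.00+0.00j, -0.13+0.00j, (-0.02-0j)], [0.52-0.00j, 0.39+0.00j, (0.01-0j), 0.84-0.00j, 0.10+0.00j], [0.28-0.00j, 0.22+0.00j, (0.01-0j), (0.46-0j), (0.05+0j)]] + [[0.17-0.08j,  -0.31+0.32j,  (0.11-0.12j),  0.17-0.16j,  (-0.04-0.08j)], [(0.02-0.09j),  0.03+0.22j,  -0.01-0.08j,  (-0-0.12j),  (-0.04-0.01j)], [(0.13-0.08j),  (-0.23+0.28j),  0.08-0.10j,  0.13-0.14j,  -0.04-0.06j], [(-0.08+0.08j),  (0.11-0.25j),  -0.04+0.09j,  (-0.07+0.13j),  0.04+0.04j], [-0.30+0.11j,  (0.58-0.5j),  (-0.2+0.18j),  -0.32+0.24j,  0.06+0.15j]] + [[(0.17+0.08j), (-0.31-0.32j), (0.11+0.12j), 0.17+0.16j, (-0.04+0.08j)], [(0.02+0.09j), (0.03-0.22j), -0.01+0.08j, (-0+0.12j), -0.04+0.01j], [0.13+0.08j, (-0.23-0.28j), 0.08+0.10j, (0.13+0.14j), (-0.04+0.06j)], [(-0.08-0.08j), 0.11+0.25j, (-0.04-0.09j), -0.07-0.13j, (0.04-0.04j)], [-0.30-0.11j, (0.58+0.5j), -0.20-0.18j, (-0.32-0.24j), 0.06-0.15j]]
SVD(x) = [[-0.30,0.86,-0.15,-0.3,0.24], [-0.28,-0.08,-0.34,-0.41,-0.8], [-0.18,-0.36,0.38,-0.77,0.33], [0.14,-0.26,-0.85,-0.15,0.42], [-0.88,-0.24,-0.06,0.36,0.17]] @ diag([1.792749864872434, 1.5913220127821681, 1.3923998919080238, 1.3833170300764963, 0.07999193052828035]) @ [[0.51, -0.76, -0.06, -0.34, 0.20], [-0.15, -0.40, 0.75, 0.50, -0.08], [-0.68, -0.37, -0.08, -0.45, -0.44], [-0.18, 0.24, 0.52, -0.56, 0.57], [-0.46, -0.26, -0.40, 0.35, 0.66]]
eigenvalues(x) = [(-1.16+0.75j), (-1.16-0.75j), (1.4+0j), (0.27+0.31j), (0.27-0.31j)]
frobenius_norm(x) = 3.10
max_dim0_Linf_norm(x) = 1.5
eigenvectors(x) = [[0.13-0.53j, 0.13+0.53j, (0.32+0j), -0.44+0.04j, -0.44-0.04j], [(0.18-0.03j), 0.18+0.03j, 0.48+0.00j, (-0.12+0.18j), (-0.12-0.18j)], [0.63+0.00j, (0.63-0j), -0.11+0.00j, (-0.35+0.06j), (-0.35-0.06j)], [-0.18+0.38j, -0.18-0.38j, (0.71+0j), 0.24-0.11j, (0.24+0.11j)], [0.04-0.32j, 0.04+0.32j, 0.39+0.00j, (0.75+0j), (0.75-0j)]]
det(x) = 0.44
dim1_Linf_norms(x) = [1.2, 0.61, 1.01, 1.02, 1.5]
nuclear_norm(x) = 6.24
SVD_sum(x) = [[-0.28,0.41,0.03,0.18,-0.11], [-0.26,0.38,0.03,0.17,-0.1], [-0.17,0.25,0.02,0.11,-0.07], [0.13,-0.20,-0.01,-0.09,0.05], [-0.81,1.2,0.09,0.53,-0.32]] + [[-0.20, -0.54, 1.03, 0.69, -0.11], [0.02, 0.05, -0.09, -0.06, 0.01], [0.08, 0.23, -0.42, -0.28, 0.04], [0.06, 0.17, -0.31, -0.21, 0.03], [0.06, 0.15, -0.28, -0.19, 0.03]] + [[0.14, 0.08, 0.02, 0.09, 0.09], [0.32, 0.18, 0.04, 0.21, 0.21], [-0.36, -0.2, -0.04, -0.24, -0.23], [0.80, 0.44, 0.09, 0.53, 0.51], [0.05, 0.03, 0.01, 0.04, 0.04]] + [[0.08, -0.10, -0.22, 0.23, -0.24], [0.1, -0.13, -0.30, 0.32, -0.32], [0.19, -0.25, -0.55, 0.59, -0.61], [0.04, -0.05, -0.11, 0.12, -0.12], [-0.09, 0.12, 0.26, -0.28, 0.29]] + [[-0.01,-0.00,-0.01,0.01,0.01],[0.03,0.02,0.03,-0.02,-0.04],[-0.01,-0.01,-0.01,0.01,0.02],[-0.02,-0.01,-0.01,0.01,0.02],[-0.01,-0.00,-0.01,0.0,0.01]]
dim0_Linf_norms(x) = [1.02, 1.5, 1.01, 1.2, 0.84]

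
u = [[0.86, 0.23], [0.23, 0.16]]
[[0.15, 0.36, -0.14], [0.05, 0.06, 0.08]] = u@[[0.15, 0.51, -0.50],[0.11, -0.34, 1.24]]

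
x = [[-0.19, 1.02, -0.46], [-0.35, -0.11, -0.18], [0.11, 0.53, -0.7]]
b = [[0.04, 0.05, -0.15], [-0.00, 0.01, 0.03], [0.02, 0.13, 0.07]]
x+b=[[-0.15,1.07,-0.61], [-0.35,-0.1,-0.15], [0.13,0.66,-0.63]]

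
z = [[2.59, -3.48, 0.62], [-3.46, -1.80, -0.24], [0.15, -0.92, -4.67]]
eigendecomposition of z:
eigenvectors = [[-0.88, 0.42, -0.11], [0.48, 0.66, -0.05], [-0.06, -0.62, 0.99]]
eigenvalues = [4.54, -3.78, -4.64]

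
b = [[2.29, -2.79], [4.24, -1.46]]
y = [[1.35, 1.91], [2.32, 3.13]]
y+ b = [[3.64, -0.88], [6.56, 1.67]]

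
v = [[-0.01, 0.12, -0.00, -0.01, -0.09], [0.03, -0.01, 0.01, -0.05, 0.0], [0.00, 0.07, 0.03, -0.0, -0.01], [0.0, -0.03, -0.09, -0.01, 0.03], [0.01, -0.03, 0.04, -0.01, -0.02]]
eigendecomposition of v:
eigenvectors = [[(0.47+0j), -0.57+0.00j, -0.57-0.00j, -0.85+0.00j, (-0.85-0j)], [(0.46+0j), (0.43+0.03j), 0.43-0.03j, (-0.04-0j), -0.04+0.00j], [(0.5+0j), (-0.25-0.12j), -0.25+0.12j, 0.12+0.06j, 0.12-0.06j], [-0.54+0.00j, 0.05-0.41j, (0.05+0.41j), -0.48+0.02j, -0.48-0.02j], [(0.15+0j), 0.27+0.40j, (0.27-0.4j), (0.12+0.07j), 0.12-0.07j]]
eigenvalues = [(0.09+0j), (-0.06+0.05j), (-0.06-0.05j), 0.01j, -0.01j]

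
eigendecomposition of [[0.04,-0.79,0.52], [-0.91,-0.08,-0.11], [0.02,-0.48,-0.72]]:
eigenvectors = [[0.72+0.00j, (-0.1-0.46j), -0.10+0.46j],[-0.67+0.00j, 0.18-0.48j, (0.18+0.48j)],[0.20+0.00j, 0.72+0.00j, 0.72-0.00j]]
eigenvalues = [(0.93+0j), (-0.84+0.31j), (-0.84-0.31j)]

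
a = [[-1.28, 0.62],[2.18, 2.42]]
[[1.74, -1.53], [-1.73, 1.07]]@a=[[-5.56,-2.62], [4.55,1.52]]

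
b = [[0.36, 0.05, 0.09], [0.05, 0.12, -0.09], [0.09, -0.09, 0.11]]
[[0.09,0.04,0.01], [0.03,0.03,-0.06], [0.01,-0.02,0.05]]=b@[[0.29,0.03,-0.16], [0.03,0.37,0.14], [-0.16,0.14,0.72]]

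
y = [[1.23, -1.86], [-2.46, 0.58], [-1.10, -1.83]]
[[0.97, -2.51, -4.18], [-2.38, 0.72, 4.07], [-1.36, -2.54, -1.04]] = y@[[1.00, 0.03, -1.33], [0.14, 1.37, 1.37]]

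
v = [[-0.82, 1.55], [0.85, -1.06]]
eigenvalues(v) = [0.21, -2.09]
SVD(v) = [[-0.79,0.61], [0.61,0.79]] @ diag([2.2090304374169634, 0.20293971165204974]) @ [[0.53, -0.85], [0.85, 0.53]]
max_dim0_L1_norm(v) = 2.61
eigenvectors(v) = [[0.83, -0.77], [0.55, 0.63]]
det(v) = -0.45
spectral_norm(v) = 2.21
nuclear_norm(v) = 2.41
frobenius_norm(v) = 2.22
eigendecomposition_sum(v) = [[0.12, 0.14], [0.08, 0.10]] + [[-0.94, 1.41], [0.77, -1.16]]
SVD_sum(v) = [[-0.93, 1.48], [0.71, -1.14]] + [[0.11,  0.07], [0.14,  0.08]]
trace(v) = -1.88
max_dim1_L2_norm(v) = 1.75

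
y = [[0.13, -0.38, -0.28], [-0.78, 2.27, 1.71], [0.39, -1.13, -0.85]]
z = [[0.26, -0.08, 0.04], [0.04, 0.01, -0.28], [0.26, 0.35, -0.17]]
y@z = [[-0.05, -0.11, 0.16], [0.33, 0.68, -0.96], [-0.16, -0.34, 0.48]]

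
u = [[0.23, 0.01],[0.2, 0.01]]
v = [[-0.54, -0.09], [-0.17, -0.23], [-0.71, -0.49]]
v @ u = [[-0.14, -0.01], [-0.09, -0.00], [-0.26, -0.01]]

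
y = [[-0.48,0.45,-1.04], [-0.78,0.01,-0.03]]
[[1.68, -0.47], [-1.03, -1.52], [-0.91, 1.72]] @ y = [[-0.44, 0.75, -1.73],  [1.68, -0.48, 1.12],  [-0.90, -0.39, 0.89]]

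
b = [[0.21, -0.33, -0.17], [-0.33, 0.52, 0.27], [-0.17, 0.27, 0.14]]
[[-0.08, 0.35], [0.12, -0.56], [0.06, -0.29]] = b @ [[-0.76, 0.58],[-0.28, -0.65],[0.07, -0.10]]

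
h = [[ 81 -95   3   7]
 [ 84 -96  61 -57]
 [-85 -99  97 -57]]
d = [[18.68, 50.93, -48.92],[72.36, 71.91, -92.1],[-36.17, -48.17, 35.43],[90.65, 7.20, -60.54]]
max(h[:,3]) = 7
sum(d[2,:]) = -48.910000000000004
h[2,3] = -57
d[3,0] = 90.65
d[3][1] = 7.2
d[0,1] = 50.93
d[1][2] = -92.1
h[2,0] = -85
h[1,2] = 61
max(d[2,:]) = 35.43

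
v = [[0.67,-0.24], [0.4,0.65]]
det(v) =0.532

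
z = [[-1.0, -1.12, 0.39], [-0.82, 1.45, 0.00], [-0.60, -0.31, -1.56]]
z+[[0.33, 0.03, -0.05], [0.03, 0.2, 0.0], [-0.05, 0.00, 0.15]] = [[-0.67, -1.09, 0.34], [-0.79, 1.65, 0.0], [-0.65, -0.31, -1.41]]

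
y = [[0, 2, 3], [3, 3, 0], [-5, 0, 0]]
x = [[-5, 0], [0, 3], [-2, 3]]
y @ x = [[-6, 15], [-15, 9], [25, 0]]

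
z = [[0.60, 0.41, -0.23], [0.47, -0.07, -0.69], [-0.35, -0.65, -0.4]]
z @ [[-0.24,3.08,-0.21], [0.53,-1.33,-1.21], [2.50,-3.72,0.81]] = [[-0.5, 2.16, -0.81],[-1.87, 4.11, -0.57],[-1.26, 1.27, 0.54]]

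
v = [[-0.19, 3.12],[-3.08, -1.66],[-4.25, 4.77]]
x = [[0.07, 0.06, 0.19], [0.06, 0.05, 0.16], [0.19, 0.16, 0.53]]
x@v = [[-1.01,  1.03], [-0.85,  0.87], [-2.78,  2.86]]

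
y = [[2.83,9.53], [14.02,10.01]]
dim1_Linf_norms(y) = [9.53, 14.02]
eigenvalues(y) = [-5.68, 18.52]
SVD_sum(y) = [[6.23,5.99], [12.29,11.81]] + [[-3.40, 3.54],[1.73, -1.80]]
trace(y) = 12.84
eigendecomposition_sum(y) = [[-3.68, 2.24], [3.29, -2.00]] + [[6.51, 7.29], [10.73, 12.01]]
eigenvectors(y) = [[-0.75, -0.52], [0.67, -0.85]]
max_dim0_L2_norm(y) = 14.3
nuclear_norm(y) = 24.62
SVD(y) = [[-0.45, -0.89],[-0.89, 0.45]] @ diag([19.111314233529985, 5.508899006813813]) @ [[-0.72, -0.69], [0.69, -0.72]]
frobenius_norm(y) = 19.89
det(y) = -105.28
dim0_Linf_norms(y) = [14.02, 10.01]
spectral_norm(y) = 19.11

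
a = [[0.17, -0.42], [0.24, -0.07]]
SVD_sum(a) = [[0.23,-0.38], [0.09,-0.16]] + [[-0.06, -0.04], [0.15, 0.09]]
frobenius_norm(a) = 0.52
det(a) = 0.09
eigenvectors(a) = [[(0.8+0j), 0.80-0.00j],  [0.23-0.56j, 0.23+0.56j]]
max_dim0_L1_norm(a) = 0.49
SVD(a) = [[-0.93,-0.38], [-0.38,0.93]] @ diag([0.4837663853655727, 0.18376638536557272]) @ [[-0.51, 0.86], [0.86, 0.51]]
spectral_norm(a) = 0.48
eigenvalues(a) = [(0.05+0.29j), (0.05-0.29j)]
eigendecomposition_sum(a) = [[0.08+0.14j, -0.21+0.04j], [0.12-0.02j, -0.03+0.16j]] + [[(0.08-0.14j), -0.21-0.04j], [(0.12+0.02j), (-0.03-0.16j)]]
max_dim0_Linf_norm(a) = 0.42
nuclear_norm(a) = 0.67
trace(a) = 0.10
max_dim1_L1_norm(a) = 0.59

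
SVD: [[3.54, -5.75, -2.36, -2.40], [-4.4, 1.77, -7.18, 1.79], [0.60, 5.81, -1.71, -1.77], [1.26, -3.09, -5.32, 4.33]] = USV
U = [[0.12, 0.69, 0.65, 0.29], [0.76, -0.38, 0.04, 0.52], [0.0, -0.52, 0.74, -0.43], [0.64, 0.33, -0.16, -0.68]]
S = [10.22, 9.66, 4.91, 3.28]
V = [[-0.21,-0.12,-0.89,0.38],[0.44,-0.90,0.02,0.0],[0.49,0.22,-0.45,-0.72],[-0.73,-0.36,-0.03,-0.59]]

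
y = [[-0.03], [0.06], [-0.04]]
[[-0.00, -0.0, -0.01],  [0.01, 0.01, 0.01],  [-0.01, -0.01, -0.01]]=y @ [[0.16, 0.16, 0.20]]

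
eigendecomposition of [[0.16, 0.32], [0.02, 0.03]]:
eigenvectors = [[0.99, -0.89], [0.12, 0.47]]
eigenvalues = [0.2, -0.01]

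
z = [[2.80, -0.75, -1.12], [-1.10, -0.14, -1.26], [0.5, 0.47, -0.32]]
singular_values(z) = [3.19, 1.57, 0.6]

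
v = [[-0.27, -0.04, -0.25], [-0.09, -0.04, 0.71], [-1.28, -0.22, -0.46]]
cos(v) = [[0.81, -0.03, -0.07], [0.42, 1.07, 0.16], [-0.45, -0.08, 0.82]]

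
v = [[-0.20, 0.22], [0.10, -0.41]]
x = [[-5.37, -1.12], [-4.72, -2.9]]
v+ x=[[-5.57, -0.90], [-4.62, -3.31]]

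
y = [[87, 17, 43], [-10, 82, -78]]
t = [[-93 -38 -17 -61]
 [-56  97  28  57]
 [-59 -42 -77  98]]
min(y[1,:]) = -78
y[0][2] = 43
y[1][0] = -10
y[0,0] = 87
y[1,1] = 82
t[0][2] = -17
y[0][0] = 87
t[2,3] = 98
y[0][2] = 43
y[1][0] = -10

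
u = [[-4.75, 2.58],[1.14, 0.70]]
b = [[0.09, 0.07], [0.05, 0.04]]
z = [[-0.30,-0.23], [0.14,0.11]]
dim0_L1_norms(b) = [0.14, 0.11]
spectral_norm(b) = 0.13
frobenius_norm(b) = 0.13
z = u @ b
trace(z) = -0.19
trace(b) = 0.13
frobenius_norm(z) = 0.42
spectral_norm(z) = 0.42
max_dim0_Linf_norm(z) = 0.3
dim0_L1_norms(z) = [0.44, 0.34]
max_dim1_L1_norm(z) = 0.53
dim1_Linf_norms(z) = [0.3, 0.14]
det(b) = 0.00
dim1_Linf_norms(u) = [4.75, 1.14]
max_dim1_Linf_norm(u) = 4.75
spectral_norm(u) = 5.45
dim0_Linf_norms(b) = [0.09, 0.07]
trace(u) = -4.05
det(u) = -6.27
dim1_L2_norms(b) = [0.11, 0.06]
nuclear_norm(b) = 0.13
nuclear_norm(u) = 6.60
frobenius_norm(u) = 5.57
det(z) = -0.00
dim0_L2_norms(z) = [0.33, 0.25]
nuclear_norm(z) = 0.42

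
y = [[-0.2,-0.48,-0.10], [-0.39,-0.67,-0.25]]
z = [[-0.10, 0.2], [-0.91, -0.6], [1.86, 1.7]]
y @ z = [[0.27, 0.08], [0.18, -0.10]]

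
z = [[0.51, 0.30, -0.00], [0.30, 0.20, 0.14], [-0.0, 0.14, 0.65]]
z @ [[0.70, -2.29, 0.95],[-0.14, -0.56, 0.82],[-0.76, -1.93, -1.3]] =[[0.32,-1.34,0.73], [0.08,-1.07,0.27], [-0.51,-1.33,-0.73]]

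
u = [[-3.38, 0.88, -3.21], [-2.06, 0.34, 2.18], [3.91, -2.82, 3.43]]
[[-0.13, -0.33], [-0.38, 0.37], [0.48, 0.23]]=u@[[0.07, -0.02], [-0.17, 0.06], [-0.08, 0.14]]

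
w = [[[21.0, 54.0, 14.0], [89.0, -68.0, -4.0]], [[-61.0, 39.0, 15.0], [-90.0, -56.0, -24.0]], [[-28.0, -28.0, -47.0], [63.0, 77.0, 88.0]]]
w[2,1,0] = 63.0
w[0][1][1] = -68.0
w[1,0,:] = [-61.0, 39.0, 15.0]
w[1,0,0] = -61.0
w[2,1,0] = 63.0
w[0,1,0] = 89.0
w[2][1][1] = 77.0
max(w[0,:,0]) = 89.0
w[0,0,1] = 54.0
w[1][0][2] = 15.0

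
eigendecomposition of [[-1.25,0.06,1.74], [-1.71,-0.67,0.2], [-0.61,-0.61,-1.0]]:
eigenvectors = [[0.34-0.49j, 0.34+0.49j, (0.38+0j)],  [(0.65+0j), 0.65-0.00j, (-0.87+0j)],  [0.33+0.33j, (0.33-0.33j), 0.30+0.00j]]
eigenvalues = [(-1.46+1.38j), (-1.46-1.38j), 0j]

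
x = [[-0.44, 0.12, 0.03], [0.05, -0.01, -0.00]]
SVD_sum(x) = [[-0.44,  0.12,  0.03], [0.05,  -0.01,  -0.00]] + [[0.0, 0.00, 0.00], [0.0, 0.0, 0.0]]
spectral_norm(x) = 0.46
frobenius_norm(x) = 0.46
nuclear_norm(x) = 0.46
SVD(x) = [[-0.99, 0.11], [0.11, 0.99]] @ diag([0.4598660996561093, 0.004813562825729503]) @ [[0.96, -0.26, -0.06], [0.23, 0.69, 0.69]]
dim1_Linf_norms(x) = [0.44, 0.05]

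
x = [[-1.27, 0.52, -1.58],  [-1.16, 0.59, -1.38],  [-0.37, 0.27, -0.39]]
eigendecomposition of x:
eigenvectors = [[-0.76, -0.79, 0.73], [-0.63, -0.27, -0.14], [-0.15, 0.55, -0.67]]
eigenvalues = [-1.15, 0.01, 0.07]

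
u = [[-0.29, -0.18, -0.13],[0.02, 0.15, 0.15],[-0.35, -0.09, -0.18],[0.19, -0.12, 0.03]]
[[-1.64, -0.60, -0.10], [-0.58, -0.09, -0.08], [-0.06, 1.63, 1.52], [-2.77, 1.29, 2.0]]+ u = [[-1.93, -0.78, -0.23], [-0.56, 0.06, 0.07], [-0.41, 1.54, 1.34], [-2.58, 1.17, 2.03]]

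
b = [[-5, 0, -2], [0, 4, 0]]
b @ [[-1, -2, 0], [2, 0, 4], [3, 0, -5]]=[[-1, 10, 10], [8, 0, 16]]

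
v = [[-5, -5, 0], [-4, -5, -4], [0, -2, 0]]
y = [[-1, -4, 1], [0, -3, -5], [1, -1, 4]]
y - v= [[4, 1, 1], [4, 2, -1], [1, 1, 4]]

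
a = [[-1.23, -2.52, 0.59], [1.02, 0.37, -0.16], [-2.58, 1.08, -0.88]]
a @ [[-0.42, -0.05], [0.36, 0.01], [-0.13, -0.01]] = [[-0.47, 0.03], [-0.27, -0.05], [1.59, 0.15]]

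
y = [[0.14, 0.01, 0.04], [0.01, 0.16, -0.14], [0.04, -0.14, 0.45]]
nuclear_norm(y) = 0.75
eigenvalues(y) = [0.51, 0.15, 0.09]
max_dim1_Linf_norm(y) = 0.45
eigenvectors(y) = [[-0.09, -0.88, 0.46], [0.37, -0.46, -0.81], [-0.93, -0.1, -0.37]]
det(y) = 0.01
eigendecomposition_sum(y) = [[0.0, -0.02, 0.04], [-0.02, 0.07, -0.17], [0.04, -0.17, 0.44]] + [[0.12, 0.06, 0.01], [0.06, 0.03, 0.01], [0.01, 0.01, 0.00]] + [[0.02, -0.03, -0.02], [-0.03, 0.06, 0.03], [-0.02, 0.03, 0.01]]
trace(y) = 0.75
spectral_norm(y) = 0.51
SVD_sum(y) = [[0.00, -0.02, 0.04], [-0.02, 0.07, -0.17], [0.04, -0.17, 0.44]] + [[0.12, 0.06, 0.01], [0.06, 0.03, 0.01], [0.01, 0.01, 0.0]] + [[0.02, -0.03, -0.02],  [-0.03, 0.06, 0.03],  [-0.02, 0.03, 0.01]]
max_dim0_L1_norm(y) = 0.63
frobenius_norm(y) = 0.54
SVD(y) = [[-0.09, -0.88, -0.46], [0.37, -0.46, 0.81], [-0.93, -0.1, 0.37]] @ diag([0.5095763545917903, 0.14962418579563203, 0.09079945961257763]) @ [[-0.09, 0.37, -0.93], [-0.88, -0.46, -0.10], [-0.46, 0.81, 0.37]]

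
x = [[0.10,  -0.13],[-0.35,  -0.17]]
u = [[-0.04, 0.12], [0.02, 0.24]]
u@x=[[-0.05, -0.02], [-0.08, -0.04]]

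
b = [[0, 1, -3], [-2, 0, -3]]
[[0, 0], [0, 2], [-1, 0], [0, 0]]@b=[[0, 0, 0], [-4, 0, -6], [0, -1, 3], [0, 0, 0]]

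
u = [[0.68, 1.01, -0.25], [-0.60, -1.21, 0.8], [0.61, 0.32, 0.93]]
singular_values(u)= [1.98, 1.19, 0.01]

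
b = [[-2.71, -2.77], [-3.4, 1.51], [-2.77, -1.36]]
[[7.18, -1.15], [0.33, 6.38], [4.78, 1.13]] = b @ [[-0.87,-1.18], [-1.74,1.57]]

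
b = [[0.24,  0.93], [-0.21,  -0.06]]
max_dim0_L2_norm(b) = 0.93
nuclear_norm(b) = 1.15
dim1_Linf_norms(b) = [0.93, 0.21]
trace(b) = 0.18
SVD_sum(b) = [[0.26, 0.92],[-0.03, -0.11]] + [[-0.02, 0.01],[-0.18, 0.05]]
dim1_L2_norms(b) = [0.96, 0.22]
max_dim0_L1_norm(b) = 0.99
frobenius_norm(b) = 0.98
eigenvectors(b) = [[(0.9+0j), (0.9-0j)], [-0.15+0.40j, -0.15-0.40j]]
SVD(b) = [[0.99, -0.12], [-0.12, -0.99]] @ diag([0.96706152185014, 0.18706152185014038]) @ [[0.27, 0.96], [0.96, -0.27]]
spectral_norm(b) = 0.97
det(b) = 0.18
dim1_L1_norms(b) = [1.17, 0.27]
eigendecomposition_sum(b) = [[(0.12+0.19j), 0.46-0.10j], [(-0.11+0.02j), (-0.03+0.22j)]] + [[(0.12-0.19j), 0.46+0.10j], [(-0.1-0.02j), (-0.03-0.22j)]]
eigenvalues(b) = [(0.09+0.42j), (0.09-0.42j)]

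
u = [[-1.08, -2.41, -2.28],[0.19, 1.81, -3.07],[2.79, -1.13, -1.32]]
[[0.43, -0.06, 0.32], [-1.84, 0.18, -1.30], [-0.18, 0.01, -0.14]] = u@ [[-0.09, 0.01, -0.07], [-0.45, 0.05, -0.32], [0.33, -0.03, 0.23]]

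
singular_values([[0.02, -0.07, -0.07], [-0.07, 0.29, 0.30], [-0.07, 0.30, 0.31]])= [0.62, 0.0, 0.0]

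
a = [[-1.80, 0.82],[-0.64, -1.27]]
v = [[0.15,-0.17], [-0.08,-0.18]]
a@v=[[-0.34,0.16], [0.01,0.34]]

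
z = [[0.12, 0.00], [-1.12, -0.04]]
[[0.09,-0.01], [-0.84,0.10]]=z @ [[0.77, -0.09], [-0.50, 0.07]]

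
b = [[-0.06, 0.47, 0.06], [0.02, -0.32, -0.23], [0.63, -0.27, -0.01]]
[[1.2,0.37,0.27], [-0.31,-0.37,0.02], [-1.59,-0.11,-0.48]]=b @ [[-1.41, 0.14, -0.5],[2.69, 0.72, 0.63],[-2.5, 0.60, -1.0]]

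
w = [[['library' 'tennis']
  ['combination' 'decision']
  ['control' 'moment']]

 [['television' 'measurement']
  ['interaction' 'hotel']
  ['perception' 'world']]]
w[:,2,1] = ['moment', 'world']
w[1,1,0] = 'interaction'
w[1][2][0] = 'perception'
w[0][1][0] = 'combination'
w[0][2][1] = 'moment'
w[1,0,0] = 'television'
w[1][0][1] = 'measurement'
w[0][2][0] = 'control'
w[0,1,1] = 'decision'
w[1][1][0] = 'interaction'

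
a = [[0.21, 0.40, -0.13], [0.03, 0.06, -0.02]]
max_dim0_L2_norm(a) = 0.4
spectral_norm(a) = 0.48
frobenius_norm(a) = 0.48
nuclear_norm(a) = 0.48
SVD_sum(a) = [[0.21,  0.4,  -0.13], [0.03,  0.06,  -0.02]] + [[0.00, -0.0, 0.0], [-0.0, 0.0, -0.00]]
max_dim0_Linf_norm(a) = 0.4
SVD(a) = [[-0.99, -0.15], [-0.15, 0.99]] @ diag([0.47528710363084703, 0.001472794011561664]) @ [[-0.45, -0.85, 0.28], [-0.85, 0.30, -0.43]]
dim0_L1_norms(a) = [0.24, 0.46, 0.15]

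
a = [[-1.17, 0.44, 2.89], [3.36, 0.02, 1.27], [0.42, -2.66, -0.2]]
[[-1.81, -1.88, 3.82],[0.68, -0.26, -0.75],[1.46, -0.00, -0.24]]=a@[[0.36, 0.15, -0.63], [-0.46, 0.07, -0.09], [-0.41, -0.60, 1.08]]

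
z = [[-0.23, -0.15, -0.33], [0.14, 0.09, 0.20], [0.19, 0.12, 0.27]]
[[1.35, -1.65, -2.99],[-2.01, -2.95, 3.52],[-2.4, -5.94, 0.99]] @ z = [[-1.11,-0.71,-1.58], [0.72,0.46,1.02], [-0.09,-0.06,-0.13]]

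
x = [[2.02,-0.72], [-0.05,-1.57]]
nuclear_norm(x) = 3.67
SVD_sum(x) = [[1.72,-1.16], [0.69,-0.47]] + [[0.3, 0.44], [-0.74, -1.1]]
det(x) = -3.21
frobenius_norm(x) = 2.66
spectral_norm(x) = 2.24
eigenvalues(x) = [2.03, -1.58]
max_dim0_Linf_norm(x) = 2.02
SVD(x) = [[-0.93, -0.37], [-0.37, 0.93]] @ diag([2.2393708411242574, 1.4322772901650147]) @ [[-0.83,  0.56],[-0.56,  -0.83]]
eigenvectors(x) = [[1.00,0.2], [-0.01,0.98]]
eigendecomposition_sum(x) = [[2.02, -0.40], [-0.03, 0.01]] + [[-0.0, -0.32], [-0.02, -1.58]]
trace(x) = 0.45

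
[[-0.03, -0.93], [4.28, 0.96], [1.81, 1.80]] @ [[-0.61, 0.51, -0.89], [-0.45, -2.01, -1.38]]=[[0.44, 1.85, 1.31], [-3.04, 0.25, -5.13], [-1.91, -2.69, -4.09]]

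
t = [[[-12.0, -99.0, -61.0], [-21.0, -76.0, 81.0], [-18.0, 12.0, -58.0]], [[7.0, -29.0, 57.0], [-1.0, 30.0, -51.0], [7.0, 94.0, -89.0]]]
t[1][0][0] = 7.0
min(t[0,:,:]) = -99.0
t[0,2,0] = -18.0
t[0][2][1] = 12.0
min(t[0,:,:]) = -99.0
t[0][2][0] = -18.0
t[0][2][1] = 12.0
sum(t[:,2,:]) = -52.0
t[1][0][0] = 7.0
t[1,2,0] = 7.0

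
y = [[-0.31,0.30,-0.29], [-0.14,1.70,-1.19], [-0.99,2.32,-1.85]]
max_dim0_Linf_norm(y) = 2.32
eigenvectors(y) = [[0.19, 0.23, -0.02], [0.4, -0.55, -0.73], [0.9, -0.81, -0.69]]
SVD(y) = [[-0.13, 0.41, -0.9], [-0.54, -0.79, -0.28], [-0.83, 0.46, 0.32]] @ diag([3.7596837146082147, 0.49565926202736593, 0.0005119338390527377]) @ [[0.25, -0.77, 0.59],[-0.94, -0.34, -0.04],[0.23, -0.55, -0.81]]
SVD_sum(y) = [[-0.12,0.37,-0.28], [-0.51,1.57,-1.21], [-0.78,2.40,-1.84]] + [[-0.19, -0.07, -0.01], [0.37, 0.13, 0.02], [-0.21, -0.08, -0.01]] + [[-0.00,  0.0,  0.0], [-0.0,  0.0,  0.00], [0.0,  -0.00,  -0.0]]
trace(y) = -0.46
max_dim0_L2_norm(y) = 2.89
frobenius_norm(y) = 3.79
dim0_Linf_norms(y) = [0.99, 2.32, 1.85]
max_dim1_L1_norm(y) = 5.16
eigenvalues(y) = [-1.03, -0.0, 0.57]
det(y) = 0.00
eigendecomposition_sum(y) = [[-0.32, 0.27, -0.27], [-0.67, 0.55, -0.56], [-1.49, 1.23, -1.25]] + [[-0.00, -0.0, 0.00], [0.0, 0.0, -0.00], [0.00, 0.0, -0.00]] + [[0.02, 0.03, -0.02], [0.52, 1.15, -0.63], [0.5, 1.09, -0.60]]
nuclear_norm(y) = 4.26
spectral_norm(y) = 3.76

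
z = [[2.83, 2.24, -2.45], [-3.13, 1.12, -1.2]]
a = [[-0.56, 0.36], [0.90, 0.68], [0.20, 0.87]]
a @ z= [[-2.71, -0.85, 0.94], [0.42, 2.78, -3.02], [-2.16, 1.42, -1.53]]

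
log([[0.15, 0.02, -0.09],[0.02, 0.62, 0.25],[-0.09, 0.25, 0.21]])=[[-2.27, 0.37, -0.93], [0.37, -0.76, 0.99], [-0.93, 0.99, -2.45]]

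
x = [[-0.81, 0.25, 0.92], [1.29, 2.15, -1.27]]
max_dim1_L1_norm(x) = 4.71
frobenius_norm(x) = 3.08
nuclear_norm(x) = 3.96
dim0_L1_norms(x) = [2.1, 2.4, 2.19]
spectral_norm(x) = 2.88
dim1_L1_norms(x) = [1.98, 4.71]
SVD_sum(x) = [[-0.35, -0.49, 0.35], [1.40, 1.97, -1.41]] + [[-0.46, 0.74, 0.57], [-0.11, 0.18, 0.14]]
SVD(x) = [[-0.24, 0.97],[0.97, 0.24]] @ diag([2.8836632300733376, 1.071907820441201]) @ [[0.5, 0.7, -0.5], [-0.44, 0.71, 0.55]]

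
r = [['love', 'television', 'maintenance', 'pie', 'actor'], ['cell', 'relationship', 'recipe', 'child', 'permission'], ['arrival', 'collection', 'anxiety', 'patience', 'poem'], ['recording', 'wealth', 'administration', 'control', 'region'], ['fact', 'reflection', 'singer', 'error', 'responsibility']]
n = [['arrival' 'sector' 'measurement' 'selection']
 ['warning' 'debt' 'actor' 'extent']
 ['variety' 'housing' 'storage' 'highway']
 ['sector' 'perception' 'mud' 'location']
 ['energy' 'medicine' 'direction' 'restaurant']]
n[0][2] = 'measurement'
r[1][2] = 'recipe'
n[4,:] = ['energy', 'medicine', 'direction', 'restaurant']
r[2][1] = 'collection'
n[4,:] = ['energy', 'medicine', 'direction', 'restaurant']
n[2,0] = 'variety'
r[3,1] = 'wealth'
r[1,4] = 'permission'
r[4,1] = 'reflection'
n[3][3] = 'location'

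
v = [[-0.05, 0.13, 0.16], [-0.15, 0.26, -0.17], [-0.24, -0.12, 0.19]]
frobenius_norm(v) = 0.52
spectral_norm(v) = 0.38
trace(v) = 0.40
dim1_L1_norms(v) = [0.34, 0.58, 0.55]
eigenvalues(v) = [(0.01+0.23j), (0.01-0.23j), (0.37+0j)]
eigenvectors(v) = [[(0.65+0j),0.65-0.00j,(-0.03+0j)], [0.08+0.47j,0.08-0.47j,(-0.82+0j)], [(0.19+0.57j),(0.19-0.57j),(0.58+0j)]]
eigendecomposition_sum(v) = [[(-0.03+0.12j),0.06-0.01j,0.08-0.00j],[(-0.09-0j),0.01+0.04j,0.01+0.06j],[(-0.11+0.01j),0.02+0.05j,(0.03+0.07j)]] + [[(-0.03-0.12j), 0.06+0.01j, (0.08+0j)],[-0.09+0.00j, 0.01-0.04j, (0.01-0.06j)],[-0.11-0.01j, 0.02-0.05j, 0.03-0.07j]] + [[0.00-0.00j, (0.01-0j), (-0.01-0j)], [0.03-0.00j, 0.24-0.00j, -0.19-0.00j], [-0.02+0.00j, -0.17+0.00j, (0.14+0j)]]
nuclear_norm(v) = 0.87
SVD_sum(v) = [[-0.00, -0.02, 0.02],[0.04, 0.2, -0.20],[-0.03, -0.17, 0.18]] + [[-0.12, 0.07, 0.04], [-0.17, 0.09, 0.06], [-0.17, 0.09, 0.06]] + [[0.08, 0.08, 0.10],[-0.02, -0.02, -0.03],[-0.03, -0.04, -0.04]]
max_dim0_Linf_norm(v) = 0.26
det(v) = 0.02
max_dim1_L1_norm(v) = 0.58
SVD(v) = [[0.07, -0.46, 0.88], [-0.75, -0.62, -0.26], [0.66, -0.64, -0.39]] @ diag([0.37688647897403726, 0.31776769810952116, 0.17052938751056643]) @ [[-0.14,-0.70,0.7], [0.85,-0.45,-0.29], [0.52,0.56,0.65]]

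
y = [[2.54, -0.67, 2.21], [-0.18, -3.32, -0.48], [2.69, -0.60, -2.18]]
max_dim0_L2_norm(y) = 3.7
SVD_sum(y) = [[1.60,  -1.21,  -0.33],[1.51,  -1.14,  -0.31],[2.23,  -1.69,  -0.46]] + [[1.32, 1.29, 1.64],[-1.15, -1.13, -1.43],[-0.17, -0.17, -0.21]] + [[-0.38, -0.75, 0.9], [-0.53, -1.05, 1.26], [0.64, 1.25, -1.5]]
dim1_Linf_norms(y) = [2.54, 3.32, 2.69]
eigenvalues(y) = [3.62, -2.97, -3.61]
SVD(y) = [[-0.51, 0.75, -0.42], [-0.48, -0.65, -0.58], [-0.71, -0.1, 0.7]] @ diag([3.976505295882273, 3.2947538255786872, 2.958091083901042]) @ [[-0.79, 0.6, 0.16], [0.53, 0.52, 0.66], [0.31, 0.61, -0.73]]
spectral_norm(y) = 3.98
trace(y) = -2.96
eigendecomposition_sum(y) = [[3.04,-0.4,1.19], [-0.18,0.02,-0.07], [1.43,-0.19,0.56]] + [[-0.39, -0.56, 0.77],[-0.80, -1.13, 1.56],[0.74, 1.04, -1.44]] + [[-0.10, 0.28, 0.25], [0.8, -2.21, -1.97], [0.52, -1.46, -1.3]]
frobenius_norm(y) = 5.95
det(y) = 38.76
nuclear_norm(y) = 10.23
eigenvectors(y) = [[-0.9, 0.34, -0.11], [0.05, 0.69, 0.83], [-0.42, -0.64, 0.55]]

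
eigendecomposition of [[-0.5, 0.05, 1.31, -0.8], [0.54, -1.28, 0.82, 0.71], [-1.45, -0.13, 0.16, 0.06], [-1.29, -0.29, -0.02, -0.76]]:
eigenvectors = [[(0.01-0.47j), (0.01+0.47j), -0.06+0.13j, (-0.06-0.13j)],  [(0.31-0.27j), 0.31+0.27j, (0.92+0j), 0.92-0.00j],  [0.62+0.00j, (0.62-0j), -0.02+0.11j, (-0.02-0.11j)],  [0.33+0.34j, (0.33-0.34j), 0.04+0.35j, 0.04-0.35j]]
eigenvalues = [(0.11+1.19j), (0.11-1.19j), (-1.3+0.46j), (-1.3-0.46j)]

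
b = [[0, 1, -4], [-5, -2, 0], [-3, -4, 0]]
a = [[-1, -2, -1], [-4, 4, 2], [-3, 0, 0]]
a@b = [[13, 7, 4], [-26, -20, 16], [0, -3, 12]]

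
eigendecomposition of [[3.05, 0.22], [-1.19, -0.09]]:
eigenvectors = [[0.93,-0.07],  [-0.36,1.00]]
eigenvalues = [2.96, -0.0]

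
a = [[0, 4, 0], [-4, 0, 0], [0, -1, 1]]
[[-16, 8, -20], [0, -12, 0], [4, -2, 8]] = a @ [[0, 3, 0], [-4, 2, -5], [0, 0, 3]]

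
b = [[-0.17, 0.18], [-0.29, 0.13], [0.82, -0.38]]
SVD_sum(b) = [[-0.21,  0.10], [-0.29,  0.14], [0.81,  -0.40]] + [[0.04, 0.08],[-0.0, -0.01],[0.01, 0.02]]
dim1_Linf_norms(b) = [0.18, 0.29, 0.82]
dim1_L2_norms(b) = [0.25, 0.32, 0.9]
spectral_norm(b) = 0.99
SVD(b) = [[-0.24, 0.97], [-0.32, -0.12], [0.92, 0.21]] @ diag([0.985423425503813, 0.08966979685675135]) @ [[0.90, -0.44], [0.44, 0.9]]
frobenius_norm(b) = 0.99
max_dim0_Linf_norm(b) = 0.82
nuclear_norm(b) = 1.08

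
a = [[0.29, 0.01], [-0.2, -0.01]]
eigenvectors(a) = [[0.83,  -0.03], [-0.56,  1.00]]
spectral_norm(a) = 0.35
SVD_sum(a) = [[0.29, 0.01],[-0.2, -0.01]] + [[0.00, -0.0], [0.0, -0.00]]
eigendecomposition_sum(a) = [[0.29, 0.01], [-0.20, -0.01]] + [[0.00,0.0], [-0.0,-0.00]]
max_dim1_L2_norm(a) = 0.29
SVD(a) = [[-0.82, 0.57], [0.57, 0.82]] @ diag([0.352552809045647, 0.0025528090456470335]) @ [[-1.0, -0.04], [0.04, -1.0]]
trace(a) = 0.28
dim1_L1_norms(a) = [0.3, 0.21]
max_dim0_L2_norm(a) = 0.35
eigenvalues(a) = [0.28, -0.0]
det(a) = -0.00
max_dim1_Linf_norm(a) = 0.29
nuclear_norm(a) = 0.36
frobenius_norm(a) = 0.35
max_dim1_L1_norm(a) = 0.3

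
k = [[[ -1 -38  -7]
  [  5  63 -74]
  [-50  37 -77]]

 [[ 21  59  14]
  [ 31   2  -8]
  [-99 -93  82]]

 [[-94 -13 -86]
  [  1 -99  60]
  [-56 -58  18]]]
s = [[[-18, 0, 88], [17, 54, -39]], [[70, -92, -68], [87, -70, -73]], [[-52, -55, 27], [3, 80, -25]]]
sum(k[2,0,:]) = -193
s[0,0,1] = 0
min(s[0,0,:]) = -18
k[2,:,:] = [[-94, -13, -86], [1, -99, 60], [-56, -58, 18]]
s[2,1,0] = 3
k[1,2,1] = -93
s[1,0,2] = -68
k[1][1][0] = 31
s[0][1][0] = 17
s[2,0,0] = -52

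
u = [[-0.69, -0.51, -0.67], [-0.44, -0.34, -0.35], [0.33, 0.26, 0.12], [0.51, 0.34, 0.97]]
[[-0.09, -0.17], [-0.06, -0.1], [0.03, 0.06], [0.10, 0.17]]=u@[[0.07, 0.12], [0.01, 0.02], [0.06, 0.11]]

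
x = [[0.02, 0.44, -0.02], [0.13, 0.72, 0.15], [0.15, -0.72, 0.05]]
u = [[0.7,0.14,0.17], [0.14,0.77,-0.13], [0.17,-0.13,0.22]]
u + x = [[0.72, 0.58, 0.15], [0.27, 1.49, 0.02], [0.32, -0.85, 0.27]]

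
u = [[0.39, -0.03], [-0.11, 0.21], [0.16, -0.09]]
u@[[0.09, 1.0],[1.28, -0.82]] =[[-0.00, 0.41],[0.26, -0.28],[-0.10, 0.23]]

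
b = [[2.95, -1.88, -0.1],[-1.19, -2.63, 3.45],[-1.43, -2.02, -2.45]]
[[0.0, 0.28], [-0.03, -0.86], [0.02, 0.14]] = b @ [[0.0, 0.12], [0.00, 0.05], [-0.01, -0.17]]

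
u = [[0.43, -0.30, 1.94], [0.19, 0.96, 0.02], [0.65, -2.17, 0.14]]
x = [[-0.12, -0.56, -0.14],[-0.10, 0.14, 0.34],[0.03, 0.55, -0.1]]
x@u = [[-0.25,  -0.2,  -0.26],[0.20,  -0.57,  -0.14],[0.05,  0.74,  0.06]]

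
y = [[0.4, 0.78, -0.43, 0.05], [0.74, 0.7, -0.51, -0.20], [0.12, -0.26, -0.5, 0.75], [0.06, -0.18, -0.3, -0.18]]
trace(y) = 0.42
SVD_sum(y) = [[0.53, 0.65, -0.45, -0.06], [0.64, 0.78, -0.54, -0.07], [0.05, 0.06, -0.04, -0.0], [0.04, 0.04, -0.03, -0.0]] + [[0.00, -0.01, -0.01, 0.01], [-0.01, 0.03, 0.04, -0.07], [0.06, -0.32, -0.48, 0.74], [0.0, -0.03, -0.04, 0.06]] + [[-0.04, 0.11, 0.09, 0.11],[0.03, -0.08, -0.07, -0.08],[-0.00, 0.01, 0.01, 0.01],[0.09, -0.22, -0.19, -0.22]] + [[-0.09, 0.03, -0.06, -0.02], [0.08, -0.03, 0.05, 0.02], [0.01, -0.01, 0.01, 0.0], [-0.07, 0.02, -0.05, -0.01]]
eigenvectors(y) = [[-0.64+0.00j, (0.79+0j), (0.31-0.01j), (0.31+0.01j)],[(-0.76+0j), -0.44+0.00j, (0.12+0.15j), 0.12-0.15j],[0.08+0.00j, 0.39+0.00j, 0.78+0.00j, (0.78-0j)],[(0.05+0j), (-0.15+0j), 0.14+0.49j, 0.14-0.49j]]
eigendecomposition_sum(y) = [[0.49-0.00j, (0.71-0j), -0.27+0.00j, -0.20-0.00j], [(0.58-0j), 0.85-0.00j, -0.32+0.00j, (-0.24-0j)], [(-0.06+0j), -0.09+0.00j, 0.04+0.00j, (0.03+0j)], [-0.04+0.00j, (-0.05+0j), 0.02+0.00j, (0.02+0j)]] + [[(-0.2-0j), (0.17-0j), 0.06-0.00j, -0.06+0.00j], [0.11+0.00j, -0.09+0.00j, -0.04+0.00j, (0.03-0j)], [(-0.1-0j), 0.08-0.00j, 0.03-0.00j, -0.03+0.00j], [0.04+0.00j, (-0.03+0j), (-0.01+0j), 0.01-0.00j]] + [[(0.06-0j), -0.05+0.02j, -0.11+0.07j, 0.16+0.10j], [(0.02+0.03j), -0.03-0.02j, -0.08-0.03j, (0.01+0.11j)], [(0.14-0.01j), (-0.13+0.04j), -0.28+0.16j, 0.38+0.27j], [0.03+0.09j, -0.05-0.07j, -0.15-0.15j, -0.10+0.29j]] + [[0.06+0.00j, (-0.05-0.02j), -0.11-0.07j, 0.16-0.10j], [(0.02-0.03j), (-0.03+0.02j), (-0.08+0.03j), 0.01-0.11j], [0.14+0.01j, (-0.13-0.04j), (-0.28-0.16j), (0.38-0.27j)], [(0.03-0.09j), -0.05+0.07j, -0.15+0.15j, -0.10-0.29j]]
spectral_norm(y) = 1.49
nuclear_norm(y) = 3.05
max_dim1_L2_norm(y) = 1.16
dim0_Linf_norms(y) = [0.74, 0.78, 0.51, 0.75]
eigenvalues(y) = [(1.39+0j), (-0.25+0j), (-0.36+0.43j), (-0.36-0.43j)]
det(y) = -0.11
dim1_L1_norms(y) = [1.66, 2.15, 1.63, 0.72]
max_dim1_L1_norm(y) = 2.15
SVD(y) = [[-0.64, 0.02, -0.42, -0.65], [-0.77, -0.09, 0.3, 0.56], [-0.06, 0.99, -0.03, 0.11], [-0.04, 0.08, 0.86, -0.51]] @ diag([1.4909446633399375, 0.9491069899901337, 0.4383789466000786, 0.17465346142527996]) @ [[-0.56,  -0.68,  0.47,  0.06], [0.07,  -0.34,  -0.51,  0.79], [0.24,  -0.59,  -0.49,  -0.59], [0.79,  -0.27,  0.52,  0.15]]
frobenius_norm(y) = 1.83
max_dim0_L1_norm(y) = 1.92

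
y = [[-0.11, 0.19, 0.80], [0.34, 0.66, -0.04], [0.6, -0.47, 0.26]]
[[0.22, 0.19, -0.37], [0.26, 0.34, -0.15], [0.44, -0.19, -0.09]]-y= [[0.33, 0.0, -1.17], [-0.08, -0.32, -0.11], [-0.16, 0.28, -0.35]]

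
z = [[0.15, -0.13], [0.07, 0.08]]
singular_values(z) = [0.2, 0.11]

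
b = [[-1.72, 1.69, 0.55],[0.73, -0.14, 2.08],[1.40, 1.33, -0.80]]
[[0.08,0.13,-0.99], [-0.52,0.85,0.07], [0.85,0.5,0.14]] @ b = [[-1.43, -1.20, 1.11], [1.61, -0.9, 1.43], [-0.9, 1.55, 1.40]]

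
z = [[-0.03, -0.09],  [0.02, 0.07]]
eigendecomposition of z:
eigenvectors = [[-0.97, 0.76], [0.25, -0.65]]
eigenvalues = [-0.01, 0.05]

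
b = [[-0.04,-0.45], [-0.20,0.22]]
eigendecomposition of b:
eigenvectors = [[-0.92, 0.70],[-0.40, -0.71]]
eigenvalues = [-0.24, 0.42]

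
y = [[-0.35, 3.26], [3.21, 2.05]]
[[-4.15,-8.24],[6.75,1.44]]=y@[[2.73, 1.93], [-0.98, -2.32]]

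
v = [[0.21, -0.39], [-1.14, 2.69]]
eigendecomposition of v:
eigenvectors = [[-0.92,0.15], [-0.40,-0.99]]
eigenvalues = [0.04, 2.86]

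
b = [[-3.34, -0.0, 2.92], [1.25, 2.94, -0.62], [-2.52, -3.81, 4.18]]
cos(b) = [[-0.86, -0.08, -0.02], [-0.01, -0.88, 0.00], [-0.02, -0.15, -0.89]]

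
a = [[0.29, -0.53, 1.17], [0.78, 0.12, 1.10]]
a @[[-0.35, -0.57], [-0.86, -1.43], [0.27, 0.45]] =[[0.67, 1.12], [-0.08, -0.12]]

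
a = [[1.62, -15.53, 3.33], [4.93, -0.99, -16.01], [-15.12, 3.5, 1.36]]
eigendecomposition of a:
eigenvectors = [[-0.59+0.00j,-0.59-0.00j,(0.59+0j)], [0.24+0.53j,0.24-0.53j,0.59+0.00j], [0.26-0.50j,0.26+0.50j,0.55+0.00j]]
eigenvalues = [(6.48+16.8j), (6.48-16.8j), (-10.97+0j)]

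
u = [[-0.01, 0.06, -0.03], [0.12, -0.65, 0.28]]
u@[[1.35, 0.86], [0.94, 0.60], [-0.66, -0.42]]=[[0.06, 0.04], [-0.63, -0.4]]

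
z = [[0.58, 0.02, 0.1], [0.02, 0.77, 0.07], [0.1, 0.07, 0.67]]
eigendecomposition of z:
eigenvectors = [[0.82, -0.50, -0.29], [0.09, 0.61, -0.79], [-0.56, -0.62, -0.54]]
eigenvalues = [0.51, 0.68, 0.83]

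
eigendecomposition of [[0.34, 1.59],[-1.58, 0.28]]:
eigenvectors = [[(0.71+0j), (0.71-0j)], [-0.01+0.71j, -0.01-0.71j]]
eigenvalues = [(0.31+1.58j), (0.31-1.58j)]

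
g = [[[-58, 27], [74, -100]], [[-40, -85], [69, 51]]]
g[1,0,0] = -40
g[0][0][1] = 27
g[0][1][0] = 74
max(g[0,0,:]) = 27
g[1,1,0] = 69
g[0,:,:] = [[-58, 27], [74, -100]]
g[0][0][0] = -58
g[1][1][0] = 69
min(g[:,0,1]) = -85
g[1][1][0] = 69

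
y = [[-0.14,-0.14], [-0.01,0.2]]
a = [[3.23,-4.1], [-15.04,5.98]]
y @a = [[1.65, -0.26], [-3.04, 1.24]]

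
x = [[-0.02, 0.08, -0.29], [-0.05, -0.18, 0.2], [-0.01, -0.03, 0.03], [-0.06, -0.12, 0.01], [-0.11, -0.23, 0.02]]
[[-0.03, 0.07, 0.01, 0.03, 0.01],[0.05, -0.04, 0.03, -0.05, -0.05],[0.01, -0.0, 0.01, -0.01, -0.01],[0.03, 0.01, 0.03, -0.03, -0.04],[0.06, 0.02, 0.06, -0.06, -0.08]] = x @ [[-0.23,-0.04,-0.3,0.17,0.16], [-0.16,-0.1,-0.10,0.17,0.27], [0.07,-0.28,-0.03,-0.06,0.02]]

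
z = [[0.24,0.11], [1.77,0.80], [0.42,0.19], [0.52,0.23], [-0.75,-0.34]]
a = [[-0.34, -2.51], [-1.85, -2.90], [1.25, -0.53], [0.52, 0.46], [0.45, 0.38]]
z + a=[[-0.10, -2.4], [-0.08, -2.1], [1.67, -0.34], [1.04, 0.69], [-0.30, 0.04]]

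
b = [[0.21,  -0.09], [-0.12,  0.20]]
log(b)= [[-1.71, -0.48],[-0.65, -1.76]]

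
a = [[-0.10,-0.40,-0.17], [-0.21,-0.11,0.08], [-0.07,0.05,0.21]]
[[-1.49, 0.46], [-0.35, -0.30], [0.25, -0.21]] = a@[[-0.11,  2.57], [3.63,  -1.93], [0.28,  0.32]]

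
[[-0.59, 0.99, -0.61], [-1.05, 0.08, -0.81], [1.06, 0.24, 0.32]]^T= [[-0.59, -1.05, 1.06], [0.99, 0.08, 0.24], [-0.61, -0.81, 0.32]]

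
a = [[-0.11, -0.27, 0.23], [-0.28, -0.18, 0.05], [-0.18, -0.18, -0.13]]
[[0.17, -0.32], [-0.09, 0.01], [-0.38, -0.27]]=a@[[0.14, -1.43], [0.75, 2.40], [1.69, 0.75]]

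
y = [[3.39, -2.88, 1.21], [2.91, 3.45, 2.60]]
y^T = [[3.39,2.91],[-2.88,3.45],[1.21,2.60]]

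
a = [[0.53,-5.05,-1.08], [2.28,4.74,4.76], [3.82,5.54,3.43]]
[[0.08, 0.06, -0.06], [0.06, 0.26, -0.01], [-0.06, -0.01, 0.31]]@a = [[-0.05, -0.45, -0.01],[0.59, 0.87, 1.14],[1.13, 1.97, 1.08]]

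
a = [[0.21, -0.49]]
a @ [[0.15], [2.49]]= [[-1.19]]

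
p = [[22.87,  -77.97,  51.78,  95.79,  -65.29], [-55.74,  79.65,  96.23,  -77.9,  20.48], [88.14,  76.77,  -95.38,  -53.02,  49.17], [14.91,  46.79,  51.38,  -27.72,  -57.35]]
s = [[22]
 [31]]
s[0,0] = 22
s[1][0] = 31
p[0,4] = -65.29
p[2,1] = 76.77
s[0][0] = 22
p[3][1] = 46.79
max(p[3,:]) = 51.38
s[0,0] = 22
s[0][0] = 22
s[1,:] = [31]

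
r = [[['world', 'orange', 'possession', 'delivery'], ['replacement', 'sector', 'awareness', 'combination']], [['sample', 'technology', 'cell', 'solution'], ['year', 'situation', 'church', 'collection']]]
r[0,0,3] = 'delivery'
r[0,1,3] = 'combination'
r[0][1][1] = 'sector'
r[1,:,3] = ['solution', 'collection']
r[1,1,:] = ['year', 'situation', 'church', 'collection']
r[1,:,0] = ['sample', 'year']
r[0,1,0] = 'replacement'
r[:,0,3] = ['delivery', 'solution']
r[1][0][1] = 'technology'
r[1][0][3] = 'solution'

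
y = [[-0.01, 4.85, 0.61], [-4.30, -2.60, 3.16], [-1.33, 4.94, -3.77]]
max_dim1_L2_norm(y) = 6.35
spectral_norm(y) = 8.32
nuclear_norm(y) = 15.92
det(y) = -114.02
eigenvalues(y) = [(0.1+4.16j), (0.1-4.16j), (-6.59+0j)]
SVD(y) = [[0.46, 0.42, -0.78], [-0.54, 0.83, 0.12], [0.7, 0.36, 0.61]] @ diag([8.320254538310824, 4.646749420159641, 2.9490310686671672]) @ [[0.17,0.86,-0.49],[-0.88,0.36,0.33],[-0.45,-0.38,-0.81]]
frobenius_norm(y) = 9.98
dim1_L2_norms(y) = [4.89, 5.94, 6.35]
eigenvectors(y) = [[(-0.69+0j), (-0.69-0j), (0.24+0j)], [(0.01-0.53j), 0.01+0.53j, (-0.43+0j)], [(-0.22-0.44j), (-0.22+0.44j), (0.87+0j)]]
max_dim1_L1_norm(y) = 10.06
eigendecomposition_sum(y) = [[(-0.24+2.23j), (1.86+0.31j), (0.99-0.46j)], [-1.73-0.22j, -0.27+1.44j, (0.34+0.78j)], [(-1.51+0.57j), (0.4+1.29j), (0.61+0.49j)]] + [[(-0.24-2.23j), 1.86-0.31j, (0.99+0.46j)], [(-1.73+0.22j), (-0.27-1.44j), 0.34-0.78j], [(-1.51-0.57j), (0.4-1.29j), (0.61-0.49j)]] + [[0.46-0.00j, (1.13-0j), -1.37+0.00j], [-0.84+0.00j, -2.05+0.00j, (2.48-0j)], [(1.69-0j), (4.13-0j), (-5+0j)]]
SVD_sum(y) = [[0.64, 3.30, -1.89],[-0.74, -3.84, 2.2],[0.97, 5.01, -2.87]] + [[-1.69, 0.69, 0.63],[-3.39, 1.38, 1.26],[-1.49, 0.60, 0.55]] + [[1.04, 0.87, 1.87], [-0.16, -0.14, -0.29], [-0.81, -0.67, -1.45]]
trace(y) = -6.38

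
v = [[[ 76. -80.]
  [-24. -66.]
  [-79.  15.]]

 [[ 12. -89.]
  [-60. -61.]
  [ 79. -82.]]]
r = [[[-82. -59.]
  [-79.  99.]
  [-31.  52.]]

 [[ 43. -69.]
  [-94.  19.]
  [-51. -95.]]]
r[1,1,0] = -94.0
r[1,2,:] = [-51.0, -95.0]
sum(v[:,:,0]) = 4.0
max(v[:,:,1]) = 15.0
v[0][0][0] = 76.0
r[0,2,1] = 52.0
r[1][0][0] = 43.0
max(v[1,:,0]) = 79.0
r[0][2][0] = -31.0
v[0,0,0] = 76.0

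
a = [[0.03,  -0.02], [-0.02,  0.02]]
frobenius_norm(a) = 0.05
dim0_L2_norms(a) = [0.04, 0.03]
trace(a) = 0.05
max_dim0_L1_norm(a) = 0.05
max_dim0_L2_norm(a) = 0.04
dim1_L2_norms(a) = [0.04, 0.03]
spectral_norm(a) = 0.05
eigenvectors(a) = [[0.79, 0.62], [-0.62, 0.79]]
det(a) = 0.00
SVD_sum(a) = [[0.03, -0.02], [-0.02, 0.02]] + [[0.00, 0.00], [0.0, 0.00]]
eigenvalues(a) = [0.05, 0.0]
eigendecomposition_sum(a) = [[0.03,-0.02], [-0.02,0.02]] + [[0.00, 0.0], [0.00, 0.00]]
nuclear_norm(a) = 0.05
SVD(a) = [[-0.79, 0.62], [0.62, 0.79]] @ diag([0.045615528128088306, 0.004384471871911696]) @ [[-0.79,0.62], [0.62,0.79]]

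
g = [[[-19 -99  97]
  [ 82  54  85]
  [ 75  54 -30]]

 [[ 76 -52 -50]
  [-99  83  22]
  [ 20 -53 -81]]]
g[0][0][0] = -19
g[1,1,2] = 22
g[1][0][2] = -50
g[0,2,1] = 54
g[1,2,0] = 20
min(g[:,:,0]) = -99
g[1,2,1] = -53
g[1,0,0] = 76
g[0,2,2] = -30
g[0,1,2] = 85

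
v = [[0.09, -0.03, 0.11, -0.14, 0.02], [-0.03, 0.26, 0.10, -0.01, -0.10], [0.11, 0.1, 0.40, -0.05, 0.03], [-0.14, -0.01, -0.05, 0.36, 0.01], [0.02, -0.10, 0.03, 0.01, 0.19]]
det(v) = 0.00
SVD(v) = [[-0.34, 0.25, -0.08, 0.21, -0.88], [-0.26, -0.56, 0.5, -0.56, -0.24], [-0.73, -0.38, -0.45, 0.21, 0.27], [0.53, -0.65, -0.42, 0.16, -0.31], [0.01, 0.24, -0.6, -0.76, -0.06]] @ diag([0.5230179824445959, 0.3720098548048544, 0.3042869143403149, 0.10035048411328686, 0.0003347642969481233]) @ [[-0.34,-0.26,-0.73,0.53,0.01], [0.25,-0.56,-0.38,-0.65,0.24], [-0.08,0.50,-0.45,-0.42,-0.6], [0.21,-0.56,0.21,0.16,-0.76], [-0.88,-0.24,0.27,-0.31,-0.06]]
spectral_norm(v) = 0.52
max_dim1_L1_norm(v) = 0.69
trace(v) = 1.30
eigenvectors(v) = [[0.34, -0.88, 0.21, -0.25, 0.08], [0.26, -0.24, -0.56, 0.56, -0.50], [0.73, 0.27, 0.21, 0.38, 0.45], [-0.53, -0.31, 0.16, 0.65, 0.42], [-0.01, -0.06, -0.76, -0.24, 0.6]]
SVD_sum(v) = [[0.06, 0.05, 0.13, -0.09, -0.00], [0.05, 0.04, 0.1, -0.07, -0.00], [0.13, 0.10, 0.28, -0.2, -0.0], [-0.09, -0.07, -0.20, 0.15, 0.0], [-0.0, -0.00, -0.00, 0.0, 0.00]] + [[0.02, -0.05, -0.04, -0.06, 0.02], [-0.05, 0.12, 0.08, 0.14, -0.05], [-0.04, 0.08, 0.05, 0.09, -0.03], [-0.06, 0.14, 0.09, 0.16, -0.06], [0.02, -0.05, -0.03, -0.06, 0.02]] + [[0.00, -0.01, 0.01, 0.01, 0.02], [-0.01, 0.08, -0.07, -0.06, -0.09], [0.01, -0.07, 0.06, 0.06, 0.08], [0.01, -0.06, 0.06, 0.05, 0.08], [0.02, -0.09, 0.08, 0.08, 0.11]] + [[0.0, -0.01, 0.0, 0.0, -0.02], [-0.01, 0.03, -0.01, -0.01, 0.04], [0.0, -0.01, 0.0, 0.0, -0.02], [0.00, -0.01, 0.00, 0.0, -0.01], [-0.02, 0.04, -0.02, -0.01, 0.06]] + [[0.00, 0.0, -0.00, 0.0, 0.0],  [0.0, 0.0, -0.00, 0.00, 0.0],  [-0.00, -0.00, 0.0, -0.00, -0.0],  [0.00, 0.00, -0.0, 0.0, 0.00],  [0.0, 0.0, -0.0, 0.0, 0.0]]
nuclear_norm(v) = 1.30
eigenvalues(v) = [0.52, 0.0, 0.1, 0.37, 0.3]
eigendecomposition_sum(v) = [[0.06, 0.05, 0.13, -0.09, -0.0], [0.05, 0.04, 0.1, -0.07, -0.0], [0.13, 0.10, 0.28, -0.2, -0.00], [-0.09, -0.07, -0.20, 0.15, 0.00], [-0.00, -0.00, -0.00, 0.0, 0.0]] + [[0.00,0.00,-0.0,0.0,0.0], [0.0,0.00,-0.00,0.00,0.0], [-0.0,-0.0,0.00,-0.0,-0.0], [0.0,0.00,-0.0,0.00,0.0], [0.00,0.0,-0.00,0.00,0.0]] + [[0.00,-0.01,0.0,0.00,-0.02],  [-0.01,0.03,-0.01,-0.01,0.04],  [0.00,-0.01,0.00,0.00,-0.02],  [0.0,-0.01,0.00,0.0,-0.01],  [-0.02,0.04,-0.02,-0.01,0.06]] + [[0.02, -0.05, -0.04, -0.06, 0.02], [-0.05, 0.12, 0.08, 0.14, -0.05], [-0.04, 0.08, 0.05, 0.09, -0.03], [-0.06, 0.14, 0.09, 0.16, -0.06], [0.02, -0.05, -0.03, -0.06, 0.02]] + [[0.00, -0.01, 0.01, 0.01, 0.02], [-0.01, 0.08, -0.07, -0.06, -0.09], [0.01, -0.07, 0.06, 0.06, 0.08], [0.01, -0.06, 0.06, 0.05, 0.08], [0.02, -0.09, 0.08, 0.08, 0.11]]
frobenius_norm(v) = 0.72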